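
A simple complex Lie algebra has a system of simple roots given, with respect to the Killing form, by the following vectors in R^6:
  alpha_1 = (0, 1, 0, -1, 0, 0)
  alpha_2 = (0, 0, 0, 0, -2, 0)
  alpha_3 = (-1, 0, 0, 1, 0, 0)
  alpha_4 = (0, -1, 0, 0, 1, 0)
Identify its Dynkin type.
Compute the Cartan integers a_ij = 2(alpha_i, alpha_j)/(alpha_j, alpha_j); the resulting 4x4 Cartan matrix is
[[2, 0, -1, -1], [0, 2, 0, -2], [-1, 0, 2, 0], [-1, -1, 0, 2]].
The roots have two lengths (squared-length ratio 2:1); the short ones are alpha_{1,3,4}. The associated Dynkin diagram is a chain of 4 nodes with a double edge at one end; the terminal node there is the unique long simple root (C_4), so the type is C_4 (the algebra sp(8)).

C4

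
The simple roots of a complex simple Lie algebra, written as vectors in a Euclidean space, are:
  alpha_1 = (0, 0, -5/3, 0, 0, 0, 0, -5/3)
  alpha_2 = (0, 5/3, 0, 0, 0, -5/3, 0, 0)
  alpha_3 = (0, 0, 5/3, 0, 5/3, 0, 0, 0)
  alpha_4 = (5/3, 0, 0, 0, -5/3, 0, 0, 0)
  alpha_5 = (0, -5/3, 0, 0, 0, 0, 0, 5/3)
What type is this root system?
Compute the Cartan integers a_ij = 2(alpha_i, alpha_j)/(alpha_j, alpha_j); the resulting 5x5 Cartan matrix is
[[2, 0, -1, 0, -1], [0, 2, 0, 0, -1], [-1, 0, 2, -1, 0], [0, 0, -1, 2, 0], [-1, -1, 0, 0, 2]].
All simple roots have the same length, so the diagram is simply laced. The associated Dynkin diagram is a chain of 5 nodes with single edges (A_5), so the type is A_5 (the algebra sl(6)).

A_5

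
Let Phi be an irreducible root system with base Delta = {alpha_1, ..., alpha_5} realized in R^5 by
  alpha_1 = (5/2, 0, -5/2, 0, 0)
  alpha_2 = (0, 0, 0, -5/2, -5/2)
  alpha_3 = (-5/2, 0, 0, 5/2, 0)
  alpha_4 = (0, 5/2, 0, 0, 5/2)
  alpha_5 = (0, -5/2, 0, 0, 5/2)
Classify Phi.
D_5

Compute the Cartan integers a_ij = 2(alpha_i, alpha_j)/(alpha_j, alpha_j); the resulting 5x5 Cartan matrix is
[[2, 0, -1, 0, 0], [0, 2, -1, -1, -1], [-1, -1, 2, 0, 0], [0, -1, 0, 2, 0], [0, -1, 0, 0, 2]].
All simple roots have the same length, so the diagram is simply laced. The associated Dynkin diagram is a chain of 3 nodes with a fork of two nodes at one end (D_5), so the type is D_5 (the algebra so(10)).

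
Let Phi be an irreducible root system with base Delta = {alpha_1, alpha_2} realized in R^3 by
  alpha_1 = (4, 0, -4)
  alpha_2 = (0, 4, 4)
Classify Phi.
Compute the Cartan integers a_ij = 2(alpha_i, alpha_j)/(alpha_j, alpha_j); the resulting 2x2 Cartan matrix is
[[2, -1], [-1, 2]].
All simple roots have the same length, so the diagram is simply laced. The associated Dynkin diagram is a chain of 2 nodes with single edges (A_2), so the type is A_2 (the algebra sl(3)).

A2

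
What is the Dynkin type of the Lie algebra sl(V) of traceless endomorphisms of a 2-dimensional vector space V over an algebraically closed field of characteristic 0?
This is sl(2), which has dimension 2^2 - 1 = 3 and rank 2 - 1 = 1 (a Cartan subalgebra is the diagonal traceless matrices). In the classification of classical Lie algebras, the special linear algebra sl(n+1) has type A_n; here n = 1, so the Dynkin diagram is a chain of 1 nodes with single edges (A_1). Hence the type is A_1.

A_1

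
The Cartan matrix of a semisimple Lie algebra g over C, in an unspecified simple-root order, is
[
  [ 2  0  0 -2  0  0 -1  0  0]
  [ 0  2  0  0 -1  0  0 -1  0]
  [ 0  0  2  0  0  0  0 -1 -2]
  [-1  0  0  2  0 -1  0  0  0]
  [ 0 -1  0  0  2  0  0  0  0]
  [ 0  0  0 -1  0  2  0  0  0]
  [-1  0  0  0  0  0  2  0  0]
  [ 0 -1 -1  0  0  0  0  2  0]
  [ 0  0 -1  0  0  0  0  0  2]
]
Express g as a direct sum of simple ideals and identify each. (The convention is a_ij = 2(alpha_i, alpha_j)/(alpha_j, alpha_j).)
B5 ⊕ F4

The diagram associated to this matrix has two connected components: the simple roots {alpha_2, alpha_3, alpha_5, alpha_8, alpha_9} form a chain of 5 nodes with a double edge at one end; the terminal node there is the unique short simple root (B_5), and {alpha_1, alpha_4, alpha_6, alpha_7} form a chain of 4 nodes with a double edge between the middle two (F_4). A semisimple Lie algebra decomposes uniquely as the direct sum of simple ideals, one per connected component of its Dynkin diagram, so g ≅ B_5 ⊕ F_4 (dimension 55 + 52 = 107).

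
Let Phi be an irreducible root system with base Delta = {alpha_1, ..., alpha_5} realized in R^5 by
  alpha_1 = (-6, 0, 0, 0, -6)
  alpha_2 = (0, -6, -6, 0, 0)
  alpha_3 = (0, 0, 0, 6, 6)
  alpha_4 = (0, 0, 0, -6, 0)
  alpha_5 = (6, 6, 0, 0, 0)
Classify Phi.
Compute the Cartan integers a_ij = 2(alpha_i, alpha_j)/(alpha_j, alpha_j); the resulting 5x5 Cartan matrix is
[[2, 0, -1, 0, -1], [0, 2, 0, 0, -1], [-1, 0, 2, -2, 0], [0, 0, -1, 2, 0], [-1, -1, 0, 0, 2]].
The roots have two lengths (squared-length ratio 2:1); the short ones are alpha_{4}. The associated Dynkin diagram is a chain of 5 nodes with a double edge at one end; the terminal node there is the unique short simple root (B_5), so the type is B_5 (the algebra so(11)).

B_5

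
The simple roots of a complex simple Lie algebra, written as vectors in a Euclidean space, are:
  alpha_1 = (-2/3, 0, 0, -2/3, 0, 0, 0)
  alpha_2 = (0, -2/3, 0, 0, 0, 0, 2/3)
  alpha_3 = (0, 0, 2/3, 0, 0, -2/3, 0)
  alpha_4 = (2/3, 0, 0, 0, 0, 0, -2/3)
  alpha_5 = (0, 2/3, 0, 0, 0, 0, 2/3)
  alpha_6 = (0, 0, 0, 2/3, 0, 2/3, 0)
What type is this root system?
Compute the Cartan integers a_ij = 2(alpha_i, alpha_j)/(alpha_j, alpha_j); the resulting 6x6 Cartan matrix is
[[2, 0, 0, -1, 0, -1], [0, 2, 0, -1, 0, 0], [0, 0, 2, 0, 0, -1], [-1, -1, 0, 2, -1, 0], [0, 0, 0, -1, 2, 0], [-1, 0, -1, 0, 0, 2]].
All simple roots have the same length, so the diagram is simply laced. The associated Dynkin diagram is a chain of 4 nodes with a fork of two nodes at one end (D_6), so the type is D_6 (the algebra so(12)).

D_6 (so(12))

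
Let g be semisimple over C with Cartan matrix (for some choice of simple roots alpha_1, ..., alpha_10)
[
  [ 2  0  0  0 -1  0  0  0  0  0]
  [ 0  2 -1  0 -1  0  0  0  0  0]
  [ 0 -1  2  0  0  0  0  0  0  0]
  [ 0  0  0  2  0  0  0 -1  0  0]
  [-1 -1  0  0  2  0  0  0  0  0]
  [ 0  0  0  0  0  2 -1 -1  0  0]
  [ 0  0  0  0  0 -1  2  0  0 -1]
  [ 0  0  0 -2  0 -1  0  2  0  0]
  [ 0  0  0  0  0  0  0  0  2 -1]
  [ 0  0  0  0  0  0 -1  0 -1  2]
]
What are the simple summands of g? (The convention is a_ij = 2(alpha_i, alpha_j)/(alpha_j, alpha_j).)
A_4 ⊕ B_6

The diagram associated to this matrix has two connected components: the simple roots {alpha_1, alpha_2, alpha_3, alpha_5} form a chain of 4 nodes with single edges (A_4), and {alpha_4, alpha_6, alpha_7, alpha_8, alpha_9, alpha_10} form a chain of 6 nodes with a double edge at one end; the terminal node there is the unique short simple root (B_6). A semisimple Lie algebra decomposes uniquely as the direct sum of simple ideals, one per connected component of its Dynkin diagram, so g ≅ A_4 ⊕ B_6 (dimension 24 + 78 = 102).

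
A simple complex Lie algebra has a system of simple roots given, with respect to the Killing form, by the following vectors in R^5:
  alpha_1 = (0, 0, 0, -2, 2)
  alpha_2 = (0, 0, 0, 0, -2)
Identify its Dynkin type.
type B_2

Compute the Cartan integers a_ij = 2(alpha_i, alpha_j)/(alpha_j, alpha_j); the resulting 2x2 Cartan matrix is
[[2, -2], [-1, 2]].
The roots have two lengths (squared-length ratio 2:1); the short ones are alpha_{2}. The associated Dynkin diagram is a chain of 2 nodes with a double edge at one end; the terminal node there is the unique short simple root (B_2), so the type is B_2 (the algebra so(5)).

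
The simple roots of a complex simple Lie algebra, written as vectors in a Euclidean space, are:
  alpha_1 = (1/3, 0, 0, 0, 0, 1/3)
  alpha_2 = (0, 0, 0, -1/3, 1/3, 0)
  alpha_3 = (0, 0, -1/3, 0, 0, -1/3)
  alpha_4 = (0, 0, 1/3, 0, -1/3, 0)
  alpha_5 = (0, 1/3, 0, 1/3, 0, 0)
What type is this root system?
Compute the Cartan integers a_ij = 2(alpha_i, alpha_j)/(alpha_j, alpha_j); the resulting 5x5 Cartan matrix is
[[2, 0, -1, 0, 0], [0, 2, 0, -1, -1], [-1, 0, 2, -1, 0], [0, -1, -1, 2, 0], [0, -1, 0, 0, 2]].
All simple roots have the same length, so the diagram is simply laced. The associated Dynkin diagram is a chain of 5 nodes with single edges (A_5), so the type is A_5 (the algebra sl(6)).

type A_5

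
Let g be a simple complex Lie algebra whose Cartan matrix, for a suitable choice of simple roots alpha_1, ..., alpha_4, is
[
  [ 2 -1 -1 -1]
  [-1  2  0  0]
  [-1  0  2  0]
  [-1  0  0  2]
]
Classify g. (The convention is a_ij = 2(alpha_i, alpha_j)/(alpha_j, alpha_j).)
The matrix has rank 4 with 2's on the diagonal. Reading the off-diagonal entries as Dynkin edges (a single edge where a_ij = a_ji = -1; a double or triple edge where a_ij * a_ji = 2 or 3), the diagram is a chain of 2 nodes with a fork of two nodes at one end (D_4). One simple-root ordering that puts it in standard form is (alpha_3, alpha_1, alpha_2, alpha_4). So the algebra is type D_4, i.e. so(8).

D_4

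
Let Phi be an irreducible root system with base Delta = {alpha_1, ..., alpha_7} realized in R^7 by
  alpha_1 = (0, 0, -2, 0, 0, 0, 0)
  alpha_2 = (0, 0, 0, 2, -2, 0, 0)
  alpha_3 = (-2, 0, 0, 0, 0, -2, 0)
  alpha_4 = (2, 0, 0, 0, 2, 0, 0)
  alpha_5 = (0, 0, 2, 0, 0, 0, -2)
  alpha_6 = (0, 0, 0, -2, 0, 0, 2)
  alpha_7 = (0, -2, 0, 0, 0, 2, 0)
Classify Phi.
Compute the Cartan integers a_ij = 2(alpha_i, alpha_j)/(alpha_j, alpha_j); the resulting 7x7 Cartan matrix is
[[2, 0, 0, 0, -1, 0, 0], [0, 2, 0, -1, 0, -1, 0], [0, 0, 2, -1, 0, 0, -1], [0, -1, -1, 2, 0, 0, 0], [-2, 0, 0, 0, 2, -1, 0], [0, -1, 0, 0, -1, 2, 0], [0, 0, -1, 0, 0, 0, 2]].
The roots have two lengths (squared-length ratio 2:1); the short ones are alpha_{1}. The associated Dynkin diagram is a chain of 7 nodes with a double edge at one end; the terminal node there is the unique short simple root (B_7), so the type is B_7 (the algebra so(15)).

B_7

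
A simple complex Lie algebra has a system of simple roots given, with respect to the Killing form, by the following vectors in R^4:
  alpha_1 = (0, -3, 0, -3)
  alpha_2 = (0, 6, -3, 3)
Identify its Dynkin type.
type G_2

Compute the Cartan integers a_ij = 2(alpha_i, alpha_j)/(alpha_j, alpha_j); the resulting 2x2 Cartan matrix is
[[2, -1], [-3, 2]].
The roots have two lengths (squared-length ratio 3:1); the short ones are alpha_{1}. The associated Dynkin diagram is two nodes joined by a triple edge (G_2), so the type is G_2.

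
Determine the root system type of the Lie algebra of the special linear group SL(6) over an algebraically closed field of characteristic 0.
This is sl(6), which has dimension 6^2 - 1 = 35 and rank 6 - 1 = 5 (a Cartan subalgebra is the diagonal traceless matrices). In the classification of classical Lie algebras, the special linear algebra sl(n+1) has type A_n; here n = 5, so the Dynkin diagram is a chain of 5 nodes with single edges (A_5). Hence the type is A_5.

A_5 (sl(6))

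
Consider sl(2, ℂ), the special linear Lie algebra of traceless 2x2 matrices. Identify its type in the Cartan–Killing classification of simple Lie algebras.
A_1 (sl(2))

This is sl(2), which has dimension 2^2 - 1 = 3 and rank 2 - 1 = 1 (a Cartan subalgebra is the diagonal traceless matrices). In the classification of classical Lie algebras, the special linear algebra sl(n+1) has type A_n; here n = 1, so the Dynkin diagram is a chain of 1 nodes with single edges (A_1). Hence the type is A_1.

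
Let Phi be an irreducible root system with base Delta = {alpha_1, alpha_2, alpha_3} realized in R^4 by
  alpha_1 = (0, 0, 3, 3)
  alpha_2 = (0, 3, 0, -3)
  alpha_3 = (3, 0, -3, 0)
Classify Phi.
Compute the Cartan integers a_ij = 2(alpha_i, alpha_j)/(alpha_j, alpha_j); the resulting 3x3 Cartan matrix is
[[2, -1, -1], [-1, 2, 0], [-1, 0, 2]].
All simple roots have the same length, so the diagram is simply laced. The associated Dynkin diagram is a chain of 3 nodes with single edges (A_3), so the type is A_3 (the algebra sl(4)).

A_3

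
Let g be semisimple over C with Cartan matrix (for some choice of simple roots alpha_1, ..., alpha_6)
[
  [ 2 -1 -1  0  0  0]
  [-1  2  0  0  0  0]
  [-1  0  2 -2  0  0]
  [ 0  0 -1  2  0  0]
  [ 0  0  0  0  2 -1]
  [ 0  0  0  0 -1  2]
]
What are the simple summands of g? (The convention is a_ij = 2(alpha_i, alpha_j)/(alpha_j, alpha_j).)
A2 ⊕ B4

The diagram associated to this matrix has two connected components: the simple roots {alpha_5, alpha_6} form a chain of 2 nodes with single edges (A_2), and {alpha_1, alpha_2, alpha_3, alpha_4} form a chain of 4 nodes with a double edge at one end; the terminal node there is the unique short simple root (B_4). A semisimple Lie algebra decomposes uniquely as the direct sum of simple ideals, one per connected component of its Dynkin diagram, so g ≅ A_2 ⊕ B_4 (dimension 8 + 36 = 44).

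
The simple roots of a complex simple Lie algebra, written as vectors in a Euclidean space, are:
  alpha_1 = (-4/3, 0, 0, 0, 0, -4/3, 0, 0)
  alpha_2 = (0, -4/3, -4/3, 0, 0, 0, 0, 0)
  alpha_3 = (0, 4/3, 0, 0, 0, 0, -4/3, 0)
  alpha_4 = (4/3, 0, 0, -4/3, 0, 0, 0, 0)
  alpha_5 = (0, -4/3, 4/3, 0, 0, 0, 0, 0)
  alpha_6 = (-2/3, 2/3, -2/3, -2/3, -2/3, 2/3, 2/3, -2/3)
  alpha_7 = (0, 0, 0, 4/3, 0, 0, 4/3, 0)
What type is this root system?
E_7

Compute the Cartan integers a_ij = 2(alpha_i, alpha_j)/(alpha_j, alpha_j); the resulting 7x7 Cartan matrix is
[[2, 0, 0, -1, 0, 0, 0], [0, 2, -1, 0, 0, 0, 0], [0, -1, 2, 0, -1, 0, -1], [-1, 0, 0, 2, 0, 0, -1], [0, 0, -1, 0, 2, -1, 0], [0, 0, 0, 0, -1, 2, 0], [0, 0, -1, -1, 0, 0, 2]].
All simple roots have the same length, so the diagram is simply laced. The associated Dynkin diagram is a chain of 6 nodes with one extra node attached to the third node from one end (E_7), so the type is E_7.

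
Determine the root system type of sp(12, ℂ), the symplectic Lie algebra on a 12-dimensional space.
type C_6

This is sp(12), which has dimension 12(12+1)/2 = 78 and rank 12/2 = 6. In the classification of classical Lie algebras, the symplectic algebra sp(2n) has type C_n; here n = 6, so the Dynkin diagram is a chain of 6 nodes with a double edge at one end; the terminal node there is the unique long simple root (C_6). Hence the type is C_6.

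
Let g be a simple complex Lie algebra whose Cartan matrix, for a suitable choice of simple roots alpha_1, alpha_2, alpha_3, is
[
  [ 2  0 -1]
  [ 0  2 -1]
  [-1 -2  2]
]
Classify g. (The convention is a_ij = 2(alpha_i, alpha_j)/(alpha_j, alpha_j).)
The matrix has rank 3 with 2's on the diagonal. Reading the off-diagonal entries as Dynkin edges (a single edge where a_ij = a_ji = -1; a double or triple edge where a_ij * a_ji = 2 or 3), the diagram is a chain of 3 nodes with a double edge at one end; the terminal node there is the unique short simple root (B_3). One simple-root ordering that puts it in standard form is (alpha_1, alpha_3, alpha_2). So the algebra is type B_3, i.e. so(7).

B3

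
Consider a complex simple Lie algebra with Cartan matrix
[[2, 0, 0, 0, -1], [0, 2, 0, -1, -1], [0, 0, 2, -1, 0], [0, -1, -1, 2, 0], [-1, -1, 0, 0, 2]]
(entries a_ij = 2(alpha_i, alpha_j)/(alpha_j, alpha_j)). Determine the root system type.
A_5 (sl(6))

The matrix has rank 5 with 2's on the diagonal. Reading the off-diagonal entries as Dynkin edges (a single edge where a_ij = a_ji = -1; a double or triple edge where a_ij * a_ji = 2 or 3), the diagram is a chain of 5 nodes with single edges (A_5). One simple-root ordering that puts it in standard form is (alpha_3, alpha_4, alpha_2, alpha_5, alpha_1). So the algebra is type A_5, i.e. sl(6).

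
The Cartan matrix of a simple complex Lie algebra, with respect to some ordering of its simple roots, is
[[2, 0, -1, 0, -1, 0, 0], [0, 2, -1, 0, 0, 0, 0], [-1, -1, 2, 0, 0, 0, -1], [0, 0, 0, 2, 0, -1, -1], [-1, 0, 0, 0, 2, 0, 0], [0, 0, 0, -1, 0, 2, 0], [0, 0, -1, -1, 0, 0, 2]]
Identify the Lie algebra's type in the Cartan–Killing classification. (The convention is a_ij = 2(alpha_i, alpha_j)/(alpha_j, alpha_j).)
type E_7

The matrix has rank 7 with 2's on the diagonal. Reading the off-diagonal entries as Dynkin edges (a single edge where a_ij = a_ji = -1; a double or triple edge where a_ij * a_ji = 2 or 3), the diagram is a chain of 6 nodes with one extra node attached to the third node from one end (E_7). One simple-root ordering that puts it in standard form is (alpha_5, alpha_2, alpha_1, alpha_3, alpha_7, alpha_4, alpha_6). So the algebra is type E_7.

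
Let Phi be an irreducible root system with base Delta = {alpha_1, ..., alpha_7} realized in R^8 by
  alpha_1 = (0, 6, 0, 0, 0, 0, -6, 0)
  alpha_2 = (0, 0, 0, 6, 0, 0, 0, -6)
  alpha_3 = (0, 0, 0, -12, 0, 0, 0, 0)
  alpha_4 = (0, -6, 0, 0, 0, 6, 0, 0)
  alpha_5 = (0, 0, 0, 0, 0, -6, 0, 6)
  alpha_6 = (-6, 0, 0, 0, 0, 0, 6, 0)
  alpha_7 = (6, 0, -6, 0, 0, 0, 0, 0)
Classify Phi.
Compute the Cartan integers a_ij = 2(alpha_i, alpha_j)/(alpha_j, alpha_j); the resulting 7x7 Cartan matrix is
[[2, 0, 0, -1, 0, -1, 0], [0, 2, -1, 0, -1, 0, 0], [0, -2, 2, 0, 0, 0, 0], [-1, 0, 0, 2, -1, 0, 0], [0, -1, 0, -1, 2, 0, 0], [-1, 0, 0, 0, 0, 2, -1], [0, 0, 0, 0, 0, -1, 2]].
The roots have two lengths (squared-length ratio 2:1); the short ones are alpha_{1,2,4,5,6,7}. The associated Dynkin diagram is a chain of 7 nodes with a double edge at one end; the terminal node there is the unique long simple root (C_7), so the type is C_7 (the algebra sp(14)).

C_7 (sp(14))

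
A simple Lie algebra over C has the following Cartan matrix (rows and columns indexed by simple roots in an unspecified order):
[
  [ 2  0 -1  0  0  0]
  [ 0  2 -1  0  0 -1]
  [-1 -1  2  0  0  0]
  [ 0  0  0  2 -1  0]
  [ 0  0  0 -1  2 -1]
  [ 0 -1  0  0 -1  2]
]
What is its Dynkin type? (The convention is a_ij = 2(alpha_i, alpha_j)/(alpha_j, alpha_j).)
type A_6

The matrix has rank 6 with 2's on the diagonal. Reading the off-diagonal entries as Dynkin edges (a single edge where a_ij = a_ji = -1; a double or triple edge where a_ij * a_ji = 2 or 3), the diagram is a chain of 6 nodes with single edges (A_6). One simple-root ordering that puts it in standard form is (alpha_1, alpha_3, alpha_2, alpha_6, alpha_5, alpha_4). So the algebra is type A_6, i.e. sl(7).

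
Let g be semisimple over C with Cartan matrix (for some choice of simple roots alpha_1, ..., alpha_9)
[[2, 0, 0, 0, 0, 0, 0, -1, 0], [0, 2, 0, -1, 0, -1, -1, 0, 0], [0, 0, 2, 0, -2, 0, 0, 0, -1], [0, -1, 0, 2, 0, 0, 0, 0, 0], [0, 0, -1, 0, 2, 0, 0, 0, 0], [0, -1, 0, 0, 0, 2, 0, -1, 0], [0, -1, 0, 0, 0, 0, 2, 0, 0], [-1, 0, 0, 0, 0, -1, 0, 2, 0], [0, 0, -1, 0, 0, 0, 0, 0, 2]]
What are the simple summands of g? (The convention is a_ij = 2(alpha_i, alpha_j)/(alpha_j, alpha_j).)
B_3 (so(7)) ⊕ D_6 (so(12))

The diagram associated to this matrix has two connected components: the simple roots {alpha_3, alpha_5, alpha_9} form a chain of 3 nodes with a double edge at one end; the terminal node there is the unique short simple root (B_3), and {alpha_1, alpha_2, alpha_4, alpha_6, alpha_7, alpha_8} form a chain of 4 nodes with a fork of two nodes at one end (D_6). A semisimple Lie algebra decomposes uniquely as the direct sum of simple ideals, one per connected component of its Dynkin diagram, so g ≅ B_3 ⊕ D_6 (dimension 21 + 66 = 87).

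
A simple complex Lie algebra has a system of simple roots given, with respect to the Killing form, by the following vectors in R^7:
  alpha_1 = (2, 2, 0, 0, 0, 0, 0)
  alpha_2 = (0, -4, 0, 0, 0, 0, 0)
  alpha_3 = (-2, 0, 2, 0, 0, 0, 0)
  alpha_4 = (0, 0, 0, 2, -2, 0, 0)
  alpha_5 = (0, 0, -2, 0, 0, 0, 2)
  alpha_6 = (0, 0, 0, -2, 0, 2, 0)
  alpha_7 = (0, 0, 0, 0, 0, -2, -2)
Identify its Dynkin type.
Compute the Cartan integers a_ij = 2(alpha_i, alpha_j)/(alpha_j, alpha_j); the resulting 7x7 Cartan matrix is
[[2, -1, -1, 0, 0, 0, 0], [-2, 2, 0, 0, 0, 0, 0], [-1, 0, 2, 0, -1, 0, 0], [0, 0, 0, 2, 0, -1, 0], [0, 0, -1, 0, 2, 0, -1], [0, 0, 0, -1, 0, 2, -1], [0, 0, 0, 0, -1, -1, 2]].
The roots have two lengths (squared-length ratio 2:1); the short ones are alpha_{1,3,4,5,6,7}. The associated Dynkin diagram is a chain of 7 nodes with a double edge at one end; the terminal node there is the unique long simple root (C_7), so the type is C_7 (the algebra sp(14)).

C_7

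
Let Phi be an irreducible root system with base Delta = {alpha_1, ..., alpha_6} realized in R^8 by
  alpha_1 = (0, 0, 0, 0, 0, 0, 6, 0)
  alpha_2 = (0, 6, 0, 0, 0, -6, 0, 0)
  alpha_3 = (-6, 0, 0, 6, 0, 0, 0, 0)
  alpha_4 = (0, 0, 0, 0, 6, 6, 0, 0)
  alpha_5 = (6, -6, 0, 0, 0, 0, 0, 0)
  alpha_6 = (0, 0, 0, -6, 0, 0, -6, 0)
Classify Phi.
B6

Compute the Cartan integers a_ij = 2(alpha_i, alpha_j)/(alpha_j, alpha_j); the resulting 6x6 Cartan matrix is
[[2, 0, 0, 0, 0, -1], [0, 2, 0, -1, -1, 0], [0, 0, 2, 0, -1, -1], [0, -1, 0, 2, 0, 0], [0, -1, -1, 0, 2, 0], [-2, 0, -1, 0, 0, 2]].
The roots have two lengths (squared-length ratio 2:1); the short ones are alpha_{1}. The associated Dynkin diagram is a chain of 6 nodes with a double edge at one end; the terminal node there is the unique short simple root (B_6), so the type is B_6 (the algebra so(13)).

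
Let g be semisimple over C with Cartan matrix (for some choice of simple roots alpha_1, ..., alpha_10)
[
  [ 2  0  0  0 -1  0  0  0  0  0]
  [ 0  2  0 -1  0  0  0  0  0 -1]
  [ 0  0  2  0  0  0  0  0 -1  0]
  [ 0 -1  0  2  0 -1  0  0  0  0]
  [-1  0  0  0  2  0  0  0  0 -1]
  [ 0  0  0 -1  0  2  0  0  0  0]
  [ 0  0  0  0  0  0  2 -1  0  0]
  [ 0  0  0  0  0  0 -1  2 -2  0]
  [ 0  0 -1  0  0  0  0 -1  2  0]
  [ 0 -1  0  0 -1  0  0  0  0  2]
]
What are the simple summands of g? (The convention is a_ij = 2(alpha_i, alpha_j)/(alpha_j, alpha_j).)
A_6 + F_4

The diagram associated to this matrix has two connected components: the simple roots {alpha_1, alpha_2, alpha_4, alpha_5, alpha_6, alpha_10} form a chain of 6 nodes with single edges (A_6), and {alpha_3, alpha_7, alpha_8, alpha_9} form a chain of 4 nodes with a double edge between the middle two (F_4). A semisimple Lie algebra decomposes uniquely as the direct sum of simple ideals, one per connected component of its Dynkin diagram, so g ≅ A_6 ⊕ F_4 (dimension 48 + 52 = 100).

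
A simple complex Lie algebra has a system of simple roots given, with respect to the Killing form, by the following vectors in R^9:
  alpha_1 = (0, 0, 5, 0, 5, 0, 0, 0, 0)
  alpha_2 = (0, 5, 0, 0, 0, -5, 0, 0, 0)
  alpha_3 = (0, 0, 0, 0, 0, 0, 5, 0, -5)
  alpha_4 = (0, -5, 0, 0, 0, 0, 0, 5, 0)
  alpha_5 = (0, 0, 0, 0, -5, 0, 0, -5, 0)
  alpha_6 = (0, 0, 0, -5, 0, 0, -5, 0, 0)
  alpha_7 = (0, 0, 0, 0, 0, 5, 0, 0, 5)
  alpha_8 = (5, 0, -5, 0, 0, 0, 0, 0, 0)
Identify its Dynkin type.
Compute the Cartan integers a_ij = 2(alpha_i, alpha_j)/(alpha_j, alpha_j); the resulting 8x8 Cartan matrix is
[[2, 0, 0, 0, -1, 0, 0, -1], [0, 2, 0, -1, 0, 0, -1, 0], [0, 0, 2, 0, 0, -1, -1, 0], [0, -1, 0, 2, -1, 0, 0, 0], [-1, 0, 0, -1, 2, 0, 0, 0], [0, 0, -1, 0, 0, 2, 0, 0], [0, -1, -1, 0, 0, 0, 2, 0], [-1, 0, 0, 0, 0, 0, 0, 2]].
All simple roots have the same length, so the diagram is simply laced. The associated Dynkin diagram is a chain of 8 nodes with single edges (A_8), so the type is A_8 (the algebra sl(9)).

type A_8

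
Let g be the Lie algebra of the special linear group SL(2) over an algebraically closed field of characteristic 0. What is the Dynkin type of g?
A1

This is sl(2), which has dimension 2^2 - 1 = 3 and rank 2 - 1 = 1 (a Cartan subalgebra is the diagonal traceless matrices). In the classification of classical Lie algebras, the special linear algebra sl(n+1) has type A_n; here n = 1, so the Dynkin diagram is a chain of 1 nodes with single edges (A_1). Hence the type is A_1.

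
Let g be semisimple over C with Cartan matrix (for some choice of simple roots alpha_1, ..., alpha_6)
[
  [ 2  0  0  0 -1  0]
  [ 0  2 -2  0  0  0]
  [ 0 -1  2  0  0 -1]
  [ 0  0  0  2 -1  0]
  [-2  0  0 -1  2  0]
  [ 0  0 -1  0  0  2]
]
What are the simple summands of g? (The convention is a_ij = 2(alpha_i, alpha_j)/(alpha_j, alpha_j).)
B_3 + C_3

The diagram associated to this matrix has two connected components: the simple roots {alpha_1, alpha_4, alpha_5} form a chain of 3 nodes with a double edge at one end; the terminal node there is the unique short simple root (B_3), and {alpha_2, alpha_3, alpha_6} form a chain of 3 nodes with a double edge at one end; the terminal node there is the unique long simple root (C_3). A semisimple Lie algebra decomposes uniquely as the direct sum of simple ideals, one per connected component of its Dynkin diagram, so g ≅ B_3 ⊕ C_3 (dimension 21 + 21 = 42).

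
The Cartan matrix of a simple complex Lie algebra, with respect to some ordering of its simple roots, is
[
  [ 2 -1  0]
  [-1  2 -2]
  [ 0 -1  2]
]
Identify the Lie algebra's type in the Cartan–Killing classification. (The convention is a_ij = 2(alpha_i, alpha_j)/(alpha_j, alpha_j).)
The matrix has rank 3 with 2's on the diagonal. Reading the off-diagonal entries as Dynkin edges (a single edge where a_ij = a_ji = -1; a double or triple edge where a_ij * a_ji = 2 or 3), the diagram is a chain of 3 nodes with a double edge at one end; the terminal node there is the unique short simple root (B_3). One simple-root ordering that puts it in standard form is (alpha_1, alpha_2, alpha_3). So the algebra is type B_3, i.e. so(7).

type B_3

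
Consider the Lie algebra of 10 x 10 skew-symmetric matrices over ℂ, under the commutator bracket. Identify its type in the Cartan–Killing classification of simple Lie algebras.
D_5

This is so(10) with 10 even, which has dimension 10(10-1)/2 = 45 and rank 10/2 = 5. In the classification of classical Lie algebras, the orthogonal algebra so(2n) in an even number of variables has type D_n; here n = 5, so the Dynkin diagram is a chain of 3 nodes with a fork of two nodes at one end (D_5). Hence the type is D_5.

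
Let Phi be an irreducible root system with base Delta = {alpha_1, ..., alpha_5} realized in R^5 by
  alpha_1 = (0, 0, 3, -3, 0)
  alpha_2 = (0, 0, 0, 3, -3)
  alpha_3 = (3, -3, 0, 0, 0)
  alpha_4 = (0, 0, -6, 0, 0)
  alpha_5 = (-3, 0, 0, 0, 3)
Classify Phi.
C_5 (sp(10))

Compute the Cartan integers a_ij = 2(alpha_i, alpha_j)/(alpha_j, alpha_j); the resulting 5x5 Cartan matrix is
[[2, -1, 0, -1, 0], [-1, 2, 0, 0, -1], [0, 0, 2, 0, -1], [-2, 0, 0, 2, 0], [0, -1, -1, 0, 2]].
The roots have two lengths (squared-length ratio 2:1); the short ones are alpha_{1,2,3,5}. The associated Dynkin diagram is a chain of 5 nodes with a double edge at one end; the terminal node there is the unique long simple root (C_5), so the type is C_5 (the algebra sp(10)).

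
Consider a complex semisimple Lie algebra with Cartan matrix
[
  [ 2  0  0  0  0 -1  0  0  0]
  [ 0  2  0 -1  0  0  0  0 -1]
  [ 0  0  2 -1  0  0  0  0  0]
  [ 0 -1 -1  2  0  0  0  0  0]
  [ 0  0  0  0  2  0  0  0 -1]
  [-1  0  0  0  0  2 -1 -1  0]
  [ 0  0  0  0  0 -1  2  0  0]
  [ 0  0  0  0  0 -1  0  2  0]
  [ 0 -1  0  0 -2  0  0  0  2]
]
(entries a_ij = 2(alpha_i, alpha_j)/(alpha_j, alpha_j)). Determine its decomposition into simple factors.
B_5 + D_4

The diagram associated to this matrix has two connected components: the simple roots {alpha_2, alpha_3, alpha_4, alpha_5, alpha_9} form a chain of 5 nodes with a double edge at one end; the terminal node there is the unique short simple root (B_5), and {alpha_1, alpha_6, alpha_7, alpha_8} form a chain of 2 nodes with a fork of two nodes at one end (D_4). A semisimple Lie algebra decomposes uniquely as the direct sum of simple ideals, one per connected component of its Dynkin diagram, so g ≅ B_5 ⊕ D_4 (dimension 55 + 28 = 83).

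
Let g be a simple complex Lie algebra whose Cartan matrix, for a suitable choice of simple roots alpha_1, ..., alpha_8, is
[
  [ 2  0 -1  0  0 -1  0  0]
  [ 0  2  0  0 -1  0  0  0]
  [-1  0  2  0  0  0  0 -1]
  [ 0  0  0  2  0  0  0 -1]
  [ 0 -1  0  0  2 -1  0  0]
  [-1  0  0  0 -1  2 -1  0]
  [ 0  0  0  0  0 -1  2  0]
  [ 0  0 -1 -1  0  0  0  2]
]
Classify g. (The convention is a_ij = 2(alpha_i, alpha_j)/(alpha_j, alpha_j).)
The matrix has rank 8 with 2's on the diagonal. Reading the off-diagonal entries as Dynkin edges (a single edge where a_ij = a_ji = -1; a double or triple edge where a_ij * a_ji = 2 or 3), the diagram is a chain of 7 nodes with one extra node attached to the third node from one end (E_8). One simple-root ordering that puts it in standard form is (alpha_2, alpha_7, alpha_5, alpha_6, alpha_1, alpha_3, alpha_8, alpha_4). So the algebra is type E_8.

E8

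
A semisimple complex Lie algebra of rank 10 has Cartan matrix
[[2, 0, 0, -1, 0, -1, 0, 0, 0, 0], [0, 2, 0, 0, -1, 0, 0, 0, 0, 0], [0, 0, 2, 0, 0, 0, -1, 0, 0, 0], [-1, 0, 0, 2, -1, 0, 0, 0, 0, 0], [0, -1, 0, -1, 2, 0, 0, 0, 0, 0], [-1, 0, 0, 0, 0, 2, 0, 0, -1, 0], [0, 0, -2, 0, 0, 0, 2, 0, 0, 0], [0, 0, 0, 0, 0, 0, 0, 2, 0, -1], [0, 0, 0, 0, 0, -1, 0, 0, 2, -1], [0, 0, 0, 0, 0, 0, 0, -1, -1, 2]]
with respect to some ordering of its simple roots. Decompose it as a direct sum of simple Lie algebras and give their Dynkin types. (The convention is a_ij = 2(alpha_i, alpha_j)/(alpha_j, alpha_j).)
A_8 (sl(9)) + B_2 (so(5))

The diagram associated to this matrix has two connected components: the simple roots {alpha_1, alpha_2, alpha_4, alpha_5, alpha_6, alpha_8, alpha_9, alpha_10} form a chain of 8 nodes with single edges (A_8), and {alpha_3, alpha_7} form a chain of 2 nodes with a double edge at one end; the terminal node there is the unique short simple root (B_2). A semisimple Lie algebra decomposes uniquely as the direct sum of simple ideals, one per connected component of its Dynkin diagram, so g ≅ A_8 ⊕ B_2 (dimension 80 + 10 = 90).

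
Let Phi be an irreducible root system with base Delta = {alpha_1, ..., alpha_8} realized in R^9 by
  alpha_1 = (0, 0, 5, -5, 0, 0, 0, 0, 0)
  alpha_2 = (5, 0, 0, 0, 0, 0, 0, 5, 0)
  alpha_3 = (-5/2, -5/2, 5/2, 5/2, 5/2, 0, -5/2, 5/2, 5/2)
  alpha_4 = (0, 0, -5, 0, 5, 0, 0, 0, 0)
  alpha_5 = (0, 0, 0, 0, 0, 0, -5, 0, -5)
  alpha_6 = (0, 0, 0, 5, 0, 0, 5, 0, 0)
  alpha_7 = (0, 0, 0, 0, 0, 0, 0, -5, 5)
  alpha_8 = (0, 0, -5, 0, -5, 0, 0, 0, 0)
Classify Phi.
E_8

Compute the Cartan integers a_ij = 2(alpha_i, alpha_j)/(alpha_j, alpha_j); the resulting 8x8 Cartan matrix is
[[2, 0, 0, -1, 0, -1, 0, -1], [0, 2, 0, 0, 0, 0, -1, 0], [0, 0, 2, 0, 0, 0, 0, -1], [-1, 0, 0, 2, 0, 0, 0, 0], [0, 0, 0, 0, 2, -1, -1, 0], [-1, 0, 0, 0, -1, 2, 0, 0], [0, -1, 0, 0, -1, 0, 2, 0], [-1, 0, -1, 0, 0, 0, 0, 2]].
All simple roots have the same length, so the diagram is simply laced. The associated Dynkin diagram is a chain of 7 nodes with one extra node attached to the third node from one end (E_8), so the type is E_8.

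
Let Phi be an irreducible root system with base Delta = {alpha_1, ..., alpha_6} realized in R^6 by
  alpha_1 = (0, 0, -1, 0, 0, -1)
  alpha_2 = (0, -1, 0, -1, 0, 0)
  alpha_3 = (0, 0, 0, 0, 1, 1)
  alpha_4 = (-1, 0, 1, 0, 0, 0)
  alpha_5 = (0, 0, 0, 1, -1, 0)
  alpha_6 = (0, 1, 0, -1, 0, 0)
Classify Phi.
Compute the Cartan integers a_ij = 2(alpha_i, alpha_j)/(alpha_j, alpha_j); the resulting 6x6 Cartan matrix is
[[2, 0, -1, -1, 0, 0], [0, 2, 0, 0, -1, 0], [-1, 0, 2, 0, -1, 0], [-1, 0, 0, 2, 0, 0], [0, -1, -1, 0, 2, -1], [0, 0, 0, 0, -1, 2]].
All simple roots have the same length, so the diagram is simply laced. The associated Dynkin diagram is a chain of 4 nodes with a fork of two nodes at one end (D_6), so the type is D_6 (the algebra so(12)).

D_6 (so(12))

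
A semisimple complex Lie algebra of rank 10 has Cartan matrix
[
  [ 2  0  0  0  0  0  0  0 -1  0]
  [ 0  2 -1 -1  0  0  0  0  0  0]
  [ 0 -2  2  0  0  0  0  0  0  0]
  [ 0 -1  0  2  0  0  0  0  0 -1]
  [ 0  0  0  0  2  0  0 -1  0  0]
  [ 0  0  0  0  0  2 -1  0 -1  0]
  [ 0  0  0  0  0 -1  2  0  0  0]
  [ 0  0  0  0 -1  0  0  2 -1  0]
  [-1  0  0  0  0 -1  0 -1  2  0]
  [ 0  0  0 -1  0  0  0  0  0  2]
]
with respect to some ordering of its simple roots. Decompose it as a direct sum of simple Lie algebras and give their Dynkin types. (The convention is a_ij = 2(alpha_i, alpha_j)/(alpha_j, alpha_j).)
C4 + E6

The diagram associated to this matrix has two connected components: the simple roots {alpha_2, alpha_3, alpha_4, alpha_10} form a chain of 4 nodes with a double edge at one end; the terminal node there is the unique long simple root (C_4), and {alpha_1, alpha_5, alpha_6, alpha_7, alpha_8, alpha_9} form a chain of 5 nodes with one extra node attached to the third node from one end (E_6). A semisimple Lie algebra decomposes uniquely as the direct sum of simple ideals, one per connected component of its Dynkin diagram, so g ≅ C_4 ⊕ E_6 (dimension 36 + 78 = 114).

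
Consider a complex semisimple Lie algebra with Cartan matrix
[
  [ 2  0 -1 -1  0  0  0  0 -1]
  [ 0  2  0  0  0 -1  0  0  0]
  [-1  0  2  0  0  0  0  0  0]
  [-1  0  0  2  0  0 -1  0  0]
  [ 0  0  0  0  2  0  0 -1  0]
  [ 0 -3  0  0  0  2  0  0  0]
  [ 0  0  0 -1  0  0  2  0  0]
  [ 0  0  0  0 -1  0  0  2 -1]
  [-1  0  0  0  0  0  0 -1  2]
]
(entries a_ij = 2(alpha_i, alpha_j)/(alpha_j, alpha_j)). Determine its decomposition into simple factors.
The diagram associated to this matrix has two connected components: the simple roots {alpha_1, alpha_3, alpha_4, alpha_5, alpha_7, alpha_8, alpha_9} form a chain of 6 nodes with one extra node attached to the third node from one end (E_7), and {alpha_2, alpha_6} form two nodes joined by a triple edge (G_2). A semisimple Lie algebra decomposes uniquely as the direct sum of simple ideals, one per connected component of its Dynkin diagram, so g ≅ E_7 ⊕ G_2 (dimension 133 + 14 = 147).

E7 + G2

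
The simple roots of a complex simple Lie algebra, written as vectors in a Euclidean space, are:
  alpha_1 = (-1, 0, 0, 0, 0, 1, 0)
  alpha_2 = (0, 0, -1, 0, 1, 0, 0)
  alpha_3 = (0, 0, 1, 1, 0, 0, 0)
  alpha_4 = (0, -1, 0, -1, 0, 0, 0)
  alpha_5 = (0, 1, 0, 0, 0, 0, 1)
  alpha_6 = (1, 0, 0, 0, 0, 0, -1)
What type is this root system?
A_6

Compute the Cartan integers a_ij = 2(alpha_i, alpha_j)/(alpha_j, alpha_j); the resulting 6x6 Cartan matrix is
[[2, 0, 0, 0, 0, -1], [0, 2, -1, 0, 0, 0], [0, -1, 2, -1, 0, 0], [0, 0, -1, 2, -1, 0], [0, 0, 0, -1, 2, -1], [-1, 0, 0, 0, -1, 2]].
All simple roots have the same length, so the diagram is simply laced. The associated Dynkin diagram is a chain of 6 nodes with single edges (A_6), so the type is A_6 (the algebra sl(7)).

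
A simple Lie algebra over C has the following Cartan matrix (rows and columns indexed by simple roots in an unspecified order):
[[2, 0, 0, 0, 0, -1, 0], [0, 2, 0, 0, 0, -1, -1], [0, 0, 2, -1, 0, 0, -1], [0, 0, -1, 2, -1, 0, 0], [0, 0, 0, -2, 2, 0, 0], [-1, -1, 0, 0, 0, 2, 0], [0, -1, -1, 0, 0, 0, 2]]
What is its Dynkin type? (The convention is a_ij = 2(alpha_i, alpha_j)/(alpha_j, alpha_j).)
C7

The matrix has rank 7 with 2's on the diagonal. Reading the off-diagonal entries as Dynkin edges (a single edge where a_ij = a_ji = -1; a double or triple edge where a_ij * a_ji = 2 or 3), the diagram is a chain of 7 nodes with a double edge at one end; the terminal node there is the unique long simple root (C_7). One simple-root ordering that puts it in standard form is (alpha_1, alpha_6, alpha_2, alpha_7, alpha_3, alpha_4, alpha_5). So the algebra is type C_7, i.e. sp(14).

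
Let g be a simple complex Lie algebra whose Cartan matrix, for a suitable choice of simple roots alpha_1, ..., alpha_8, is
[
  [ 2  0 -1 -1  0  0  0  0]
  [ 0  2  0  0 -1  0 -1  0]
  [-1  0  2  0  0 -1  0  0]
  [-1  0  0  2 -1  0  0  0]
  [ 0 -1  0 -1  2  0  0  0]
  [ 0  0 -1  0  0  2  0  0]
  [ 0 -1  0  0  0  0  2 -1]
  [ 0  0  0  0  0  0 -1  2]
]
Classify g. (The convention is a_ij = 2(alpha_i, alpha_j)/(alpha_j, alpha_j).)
The matrix has rank 8 with 2's on the diagonal. Reading the off-diagonal entries as Dynkin edges (a single edge where a_ij = a_ji = -1; a double or triple edge where a_ij * a_ji = 2 or 3), the diagram is a chain of 8 nodes with single edges (A_8). One simple-root ordering that puts it in standard form is (alpha_8, alpha_7, alpha_2, alpha_5, alpha_4, alpha_1, alpha_3, alpha_6). So the algebra is type A_8, i.e. sl(9).

A_8 (sl(9))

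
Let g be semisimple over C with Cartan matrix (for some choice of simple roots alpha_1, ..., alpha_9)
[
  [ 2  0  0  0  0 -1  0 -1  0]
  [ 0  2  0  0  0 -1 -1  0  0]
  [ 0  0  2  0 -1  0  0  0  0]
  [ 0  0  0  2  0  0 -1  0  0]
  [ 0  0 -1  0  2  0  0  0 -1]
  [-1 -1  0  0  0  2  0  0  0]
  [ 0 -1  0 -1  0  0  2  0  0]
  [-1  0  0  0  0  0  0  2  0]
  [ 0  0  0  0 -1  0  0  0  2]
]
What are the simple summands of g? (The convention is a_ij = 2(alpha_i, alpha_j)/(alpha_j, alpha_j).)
A3 ⊕ A6

The diagram associated to this matrix has two connected components: the simple roots {alpha_3, alpha_5, alpha_9} form a chain of 3 nodes with single edges (A_3), and {alpha_1, alpha_2, alpha_4, alpha_6, alpha_7, alpha_8} form a chain of 6 nodes with single edges (A_6). A semisimple Lie algebra decomposes uniquely as the direct sum of simple ideals, one per connected component of its Dynkin diagram, so g ≅ A_3 ⊕ A_6 (dimension 15 + 48 = 63).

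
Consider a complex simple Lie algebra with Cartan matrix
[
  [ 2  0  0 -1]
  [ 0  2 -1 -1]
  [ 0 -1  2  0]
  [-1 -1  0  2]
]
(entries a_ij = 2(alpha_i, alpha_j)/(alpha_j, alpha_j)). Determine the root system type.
The matrix has rank 4 with 2's on the diagonal. Reading the off-diagonal entries as Dynkin edges (a single edge where a_ij = a_ji = -1; a double or triple edge where a_ij * a_ji = 2 or 3), the diagram is a chain of 4 nodes with single edges (A_4). One simple-root ordering that puts it in standard form is (alpha_1, alpha_4, alpha_2, alpha_3). So the algebra is type A_4, i.e. sl(5).

A4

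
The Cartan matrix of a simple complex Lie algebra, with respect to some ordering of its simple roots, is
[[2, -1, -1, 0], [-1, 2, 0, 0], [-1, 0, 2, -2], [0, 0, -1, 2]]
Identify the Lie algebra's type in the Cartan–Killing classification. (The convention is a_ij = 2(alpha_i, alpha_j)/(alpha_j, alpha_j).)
B_4 (so(9))

The matrix has rank 4 with 2's on the diagonal. Reading the off-diagonal entries as Dynkin edges (a single edge where a_ij = a_ji = -1; a double or triple edge where a_ij * a_ji = 2 or 3), the diagram is a chain of 4 nodes with a double edge at one end; the terminal node there is the unique short simple root (B_4). One simple-root ordering that puts it in standard form is (alpha_2, alpha_1, alpha_3, alpha_4). So the algebra is type B_4, i.e. so(9).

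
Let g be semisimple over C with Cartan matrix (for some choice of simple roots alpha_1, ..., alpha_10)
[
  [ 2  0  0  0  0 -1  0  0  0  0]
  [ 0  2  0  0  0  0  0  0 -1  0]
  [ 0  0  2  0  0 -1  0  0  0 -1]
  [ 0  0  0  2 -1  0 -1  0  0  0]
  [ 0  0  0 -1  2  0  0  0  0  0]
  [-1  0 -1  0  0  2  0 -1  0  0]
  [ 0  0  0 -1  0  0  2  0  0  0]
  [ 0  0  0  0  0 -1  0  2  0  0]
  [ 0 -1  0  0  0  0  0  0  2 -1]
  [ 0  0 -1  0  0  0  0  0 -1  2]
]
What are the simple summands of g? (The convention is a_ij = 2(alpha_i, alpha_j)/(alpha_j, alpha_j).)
The diagram associated to this matrix has two connected components: the simple roots {alpha_4, alpha_5, alpha_7} form a chain of 3 nodes with single edges (A_3), and {alpha_1, alpha_2, alpha_3, alpha_6, alpha_8, alpha_9, alpha_10} form a chain of 5 nodes with a fork of two nodes at one end (D_7). A semisimple Lie algebra decomposes uniquely as the direct sum of simple ideals, one per connected component of its Dynkin diagram, so g ≅ A_3 ⊕ D_7 (dimension 15 + 91 = 106).

A_3 + D_7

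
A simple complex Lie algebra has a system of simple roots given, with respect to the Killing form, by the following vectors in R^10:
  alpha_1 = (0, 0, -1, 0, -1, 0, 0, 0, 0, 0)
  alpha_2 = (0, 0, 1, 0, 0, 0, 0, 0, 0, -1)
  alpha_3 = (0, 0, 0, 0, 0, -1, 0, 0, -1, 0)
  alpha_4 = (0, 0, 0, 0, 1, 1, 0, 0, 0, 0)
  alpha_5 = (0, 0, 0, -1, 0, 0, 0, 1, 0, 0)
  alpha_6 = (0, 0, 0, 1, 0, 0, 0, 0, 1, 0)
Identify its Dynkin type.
A6

Compute the Cartan integers a_ij = 2(alpha_i, alpha_j)/(alpha_j, alpha_j); the resulting 6x6 Cartan matrix is
[[2, -1, 0, -1, 0, 0], [-1, 2, 0, 0, 0, 0], [0, 0, 2, -1, 0, -1], [-1, 0, -1, 2, 0, 0], [0, 0, 0, 0, 2, -1], [0, 0, -1, 0, -1, 2]].
All simple roots have the same length, so the diagram is simply laced. The associated Dynkin diagram is a chain of 6 nodes with single edges (A_6), so the type is A_6 (the algebra sl(7)).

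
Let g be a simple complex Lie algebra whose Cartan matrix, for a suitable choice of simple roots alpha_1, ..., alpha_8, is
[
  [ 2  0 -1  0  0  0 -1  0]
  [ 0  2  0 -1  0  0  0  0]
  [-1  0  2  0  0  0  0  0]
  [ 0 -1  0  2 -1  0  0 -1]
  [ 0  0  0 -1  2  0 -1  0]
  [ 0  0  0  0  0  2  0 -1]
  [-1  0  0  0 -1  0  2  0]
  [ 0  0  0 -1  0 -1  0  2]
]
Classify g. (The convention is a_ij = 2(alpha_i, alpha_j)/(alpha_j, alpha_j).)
type E_8

The matrix has rank 8 with 2's on the diagonal. Reading the off-diagonal entries as Dynkin edges (a single edge where a_ij = a_ji = -1; a double or triple edge where a_ij * a_ji = 2 or 3), the diagram is a chain of 7 nodes with one extra node attached to the third node from one end (E_8). One simple-root ordering that puts it in standard form is (alpha_6, alpha_2, alpha_8, alpha_4, alpha_5, alpha_7, alpha_1, alpha_3). So the algebra is type E_8.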